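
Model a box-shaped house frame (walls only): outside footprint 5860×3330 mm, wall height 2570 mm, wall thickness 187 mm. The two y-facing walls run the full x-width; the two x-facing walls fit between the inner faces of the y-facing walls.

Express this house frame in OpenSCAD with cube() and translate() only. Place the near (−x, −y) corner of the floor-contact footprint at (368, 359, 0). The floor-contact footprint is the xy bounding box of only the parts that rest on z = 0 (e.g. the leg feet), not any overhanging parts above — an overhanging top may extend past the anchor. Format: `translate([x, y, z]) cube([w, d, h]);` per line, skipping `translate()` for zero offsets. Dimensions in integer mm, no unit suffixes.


translate([368, 359, 0]) cube([5860, 187, 2570]);
translate([368, 3502, 0]) cube([5860, 187, 2570]);
translate([368, 546, 0]) cube([187, 2956, 2570]);
translate([6041, 546, 0]) cube([187, 2956, 2570]);


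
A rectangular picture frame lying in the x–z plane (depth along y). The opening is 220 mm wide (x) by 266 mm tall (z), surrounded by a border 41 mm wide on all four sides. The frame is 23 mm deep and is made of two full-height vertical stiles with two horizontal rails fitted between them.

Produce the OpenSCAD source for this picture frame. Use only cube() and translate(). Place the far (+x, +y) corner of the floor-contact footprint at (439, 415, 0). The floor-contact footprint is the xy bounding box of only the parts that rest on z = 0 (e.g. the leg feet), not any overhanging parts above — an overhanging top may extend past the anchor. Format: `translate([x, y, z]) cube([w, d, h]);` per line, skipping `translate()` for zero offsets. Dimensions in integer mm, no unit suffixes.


translate([137, 392, 0]) cube([41, 23, 348]);
translate([398, 392, 0]) cube([41, 23, 348]);
translate([178, 392, 0]) cube([220, 23, 41]);
translate([178, 392, 307]) cube([220, 23, 41]);


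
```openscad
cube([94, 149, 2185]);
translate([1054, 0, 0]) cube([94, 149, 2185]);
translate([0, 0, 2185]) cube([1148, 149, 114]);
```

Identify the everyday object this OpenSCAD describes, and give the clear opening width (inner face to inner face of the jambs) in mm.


A door frame. The clear opening width is 960 mm.

Two 2185 mm tall posts with a header on top — a door frame. The left jamb is 94 mm wide at x = 0; the right jamb starts at x = 1054. The clear opening is 1054 − 94 = 960 mm.


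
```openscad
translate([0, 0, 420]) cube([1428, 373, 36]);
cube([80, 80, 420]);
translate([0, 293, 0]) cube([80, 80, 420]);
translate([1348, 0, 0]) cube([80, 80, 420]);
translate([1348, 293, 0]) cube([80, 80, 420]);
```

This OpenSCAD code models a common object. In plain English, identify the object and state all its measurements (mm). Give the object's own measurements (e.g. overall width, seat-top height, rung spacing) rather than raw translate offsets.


A bench: a 1428×373 mm seat slab, 36 mm thick, top at z = 456 mm, on four 80×80 mm square legs flush with the seat corners and standing on z = 0.


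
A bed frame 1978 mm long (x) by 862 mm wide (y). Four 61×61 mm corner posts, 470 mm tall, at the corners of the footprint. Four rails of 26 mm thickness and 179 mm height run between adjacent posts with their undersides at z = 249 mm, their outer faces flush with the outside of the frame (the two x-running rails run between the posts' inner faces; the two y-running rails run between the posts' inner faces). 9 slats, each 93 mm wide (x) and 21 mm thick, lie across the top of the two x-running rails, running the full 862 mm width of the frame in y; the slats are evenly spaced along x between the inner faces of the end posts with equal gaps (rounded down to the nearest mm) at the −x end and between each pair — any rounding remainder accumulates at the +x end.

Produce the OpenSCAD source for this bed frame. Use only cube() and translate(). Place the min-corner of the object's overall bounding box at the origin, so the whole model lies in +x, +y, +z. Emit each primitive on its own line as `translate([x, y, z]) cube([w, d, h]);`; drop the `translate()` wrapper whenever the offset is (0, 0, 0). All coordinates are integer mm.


cube([61, 61, 470]);
translate([0, 801, 0]) cube([61, 61, 470]);
translate([1917, 0, 0]) cube([61, 61, 470]);
translate([1917, 801, 0]) cube([61, 61, 470]);
translate([61, 0, 249]) cube([1856, 26, 179]);
translate([61, 836, 249]) cube([1856, 26, 179]);
translate([0, 61, 249]) cube([26, 740, 179]);
translate([1952, 61, 249]) cube([26, 740, 179]);
translate([162, 0, 428]) cube([93, 862, 21]);
translate([356, 0, 428]) cube([93, 862, 21]);
translate([550, 0, 428]) cube([93, 862, 21]);
translate([744, 0, 428]) cube([93, 862, 21]);
translate([938, 0, 428]) cube([93, 862, 21]);
translate([1132, 0, 428]) cube([93, 862, 21]);
translate([1326, 0, 428]) cube([93, 862, 21]);
translate([1520, 0, 428]) cube([93, 862, 21]);
translate([1714, 0, 428]) cube([93, 862, 21]);


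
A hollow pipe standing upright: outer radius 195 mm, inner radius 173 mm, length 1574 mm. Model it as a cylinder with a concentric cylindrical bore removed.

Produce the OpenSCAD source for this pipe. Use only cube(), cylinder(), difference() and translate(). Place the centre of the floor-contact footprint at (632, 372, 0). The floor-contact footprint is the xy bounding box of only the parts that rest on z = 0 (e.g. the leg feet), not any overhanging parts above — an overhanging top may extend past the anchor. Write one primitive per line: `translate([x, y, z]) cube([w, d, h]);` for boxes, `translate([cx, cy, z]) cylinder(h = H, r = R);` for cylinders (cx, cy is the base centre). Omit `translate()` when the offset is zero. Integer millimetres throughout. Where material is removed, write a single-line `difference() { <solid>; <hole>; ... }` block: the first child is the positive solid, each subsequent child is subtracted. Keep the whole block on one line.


difference() { translate([632, 372, 0]) cylinder(h = 1574, r = 195); translate([632, 372, 0]) cylinder(h = 1574, r = 173); }


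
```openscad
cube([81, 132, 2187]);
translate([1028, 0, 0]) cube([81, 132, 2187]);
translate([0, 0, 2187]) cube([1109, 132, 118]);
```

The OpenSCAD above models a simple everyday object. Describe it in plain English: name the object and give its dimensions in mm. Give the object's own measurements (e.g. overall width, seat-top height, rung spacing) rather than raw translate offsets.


A door frame. The clear opening is 947 mm wide and 2187 mm high. Two 81 mm wide jambs, 132 mm deep, stand either side of the opening from the floor to the top of the opening. A 118 mm thick head sits across the top of both jambs, spanning the full outside width of the frame.


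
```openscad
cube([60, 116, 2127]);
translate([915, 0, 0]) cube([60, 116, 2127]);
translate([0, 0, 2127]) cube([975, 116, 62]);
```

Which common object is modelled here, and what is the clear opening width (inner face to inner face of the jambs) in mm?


A door frame. The clear opening width is 855 mm.

Two 2127 mm tall posts with a header on top — a door frame. The left jamb is 60 mm wide at x = 0; the right jamb starts at x = 915. The clear opening is 915 − 60 = 855 mm.


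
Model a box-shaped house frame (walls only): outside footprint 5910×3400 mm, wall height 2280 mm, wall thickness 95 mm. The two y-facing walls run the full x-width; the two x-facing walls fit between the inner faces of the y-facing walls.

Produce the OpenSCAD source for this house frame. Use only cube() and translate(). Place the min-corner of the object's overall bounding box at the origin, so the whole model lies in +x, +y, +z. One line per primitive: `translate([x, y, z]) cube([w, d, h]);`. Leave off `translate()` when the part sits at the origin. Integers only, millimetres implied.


cube([5910, 95, 2280]);
translate([0, 3305, 0]) cube([5910, 95, 2280]);
translate([0, 95, 0]) cube([95, 3210, 2280]);
translate([5815, 95, 0]) cube([95, 3210, 2280]);


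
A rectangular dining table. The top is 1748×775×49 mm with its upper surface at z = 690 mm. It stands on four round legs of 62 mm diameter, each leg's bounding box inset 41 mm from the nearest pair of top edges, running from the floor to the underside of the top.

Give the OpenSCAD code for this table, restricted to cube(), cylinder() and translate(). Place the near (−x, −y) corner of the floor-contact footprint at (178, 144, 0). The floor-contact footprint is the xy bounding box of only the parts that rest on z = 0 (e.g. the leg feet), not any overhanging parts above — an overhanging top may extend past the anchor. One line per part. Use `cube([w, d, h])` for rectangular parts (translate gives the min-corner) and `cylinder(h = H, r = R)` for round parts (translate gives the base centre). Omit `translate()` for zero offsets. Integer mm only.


translate([137, 103, 641]) cube([1748, 775, 49]);
translate([209, 175, 0]) cylinder(h = 641, r = 31);
translate([1813, 175, 0]) cylinder(h = 641, r = 31);
translate([209, 806, 0]) cylinder(h = 641, r = 31);
translate([1813, 806, 0]) cylinder(h = 641, r = 31);


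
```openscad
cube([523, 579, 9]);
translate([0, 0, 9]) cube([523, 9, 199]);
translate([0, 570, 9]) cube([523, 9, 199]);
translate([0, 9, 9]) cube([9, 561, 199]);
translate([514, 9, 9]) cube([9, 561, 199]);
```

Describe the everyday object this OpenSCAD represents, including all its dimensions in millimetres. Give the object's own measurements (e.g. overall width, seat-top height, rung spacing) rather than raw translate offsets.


An open-topped rectangular box: outside dimensions 523×579×208 mm, with a uniform wall and base thickness of 9 mm. The base is a full 523×579 slab on the floor; four walls sit on top of the base. The front and back walls (the −y and +y sides) span the full width; the two side walls fit between them.


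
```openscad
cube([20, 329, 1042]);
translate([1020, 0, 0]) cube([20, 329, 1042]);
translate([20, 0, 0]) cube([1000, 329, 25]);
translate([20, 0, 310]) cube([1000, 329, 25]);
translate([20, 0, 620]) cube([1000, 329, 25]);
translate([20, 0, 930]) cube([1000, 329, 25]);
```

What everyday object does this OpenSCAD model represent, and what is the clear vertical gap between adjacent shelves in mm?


A bookshelf. The clear shelf gap is 285 mm.

Two tall side panels with 4 horizontal boards between them — a bookshelf. The first two shelf undersides are at z = 0 and z = 310; with shelf thickness 25, the clear gap is 310 − 0 − 25 = 285 mm.


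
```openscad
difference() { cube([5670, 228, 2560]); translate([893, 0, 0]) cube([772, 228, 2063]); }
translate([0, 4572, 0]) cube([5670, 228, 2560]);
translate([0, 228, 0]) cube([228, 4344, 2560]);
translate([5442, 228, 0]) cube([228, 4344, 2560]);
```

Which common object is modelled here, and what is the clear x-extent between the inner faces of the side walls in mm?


A single room. The interior width is 5214 mm.

Four walls enclosing a rectangle with a door in the front wall — a room. Outside width 5670 minus two 228 mm walls gives 5214 mm.


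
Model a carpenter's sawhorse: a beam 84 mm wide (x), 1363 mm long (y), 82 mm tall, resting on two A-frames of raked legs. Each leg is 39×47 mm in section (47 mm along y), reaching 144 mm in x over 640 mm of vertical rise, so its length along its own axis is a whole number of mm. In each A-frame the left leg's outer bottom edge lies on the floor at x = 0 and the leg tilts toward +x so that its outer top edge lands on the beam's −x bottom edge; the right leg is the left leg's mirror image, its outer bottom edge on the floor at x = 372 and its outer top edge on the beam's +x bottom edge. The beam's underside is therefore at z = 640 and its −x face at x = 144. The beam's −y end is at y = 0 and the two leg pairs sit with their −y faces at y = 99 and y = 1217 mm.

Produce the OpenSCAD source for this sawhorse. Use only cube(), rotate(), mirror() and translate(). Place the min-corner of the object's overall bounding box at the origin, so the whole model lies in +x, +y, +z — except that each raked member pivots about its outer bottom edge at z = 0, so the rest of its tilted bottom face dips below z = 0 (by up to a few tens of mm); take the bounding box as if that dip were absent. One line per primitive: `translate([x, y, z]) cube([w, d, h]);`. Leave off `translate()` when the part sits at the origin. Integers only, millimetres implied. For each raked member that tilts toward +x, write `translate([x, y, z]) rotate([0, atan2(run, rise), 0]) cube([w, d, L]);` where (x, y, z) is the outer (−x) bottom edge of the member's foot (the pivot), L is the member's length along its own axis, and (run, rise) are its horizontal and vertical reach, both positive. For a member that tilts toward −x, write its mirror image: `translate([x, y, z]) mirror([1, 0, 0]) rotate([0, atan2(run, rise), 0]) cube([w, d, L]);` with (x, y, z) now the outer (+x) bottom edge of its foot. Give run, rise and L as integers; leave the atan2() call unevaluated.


// leg length = √(144² + 640²) = 656
// right-leg outer foot x = 2·144 + 84 = 372
// beam min-corner = (144, 0, 640)
translate([144, 0, 640]) cube([84, 1363, 82]);
translate([0, 99, 0]) rotate([0, atan2(144, 640), 0]) cube([39, 47, 656]);
translate([372, 99, 0]) mirror([1, 0, 0]) rotate([0, atan2(144, 640), 0]) cube([39, 47, 656]);
translate([0, 1217, 0]) rotate([0, atan2(144, 640), 0]) cube([39, 47, 656]);
translate([372, 1217, 0]) mirror([1, 0, 0]) rotate([0, atan2(144, 640), 0]) cube([39, 47, 656]);


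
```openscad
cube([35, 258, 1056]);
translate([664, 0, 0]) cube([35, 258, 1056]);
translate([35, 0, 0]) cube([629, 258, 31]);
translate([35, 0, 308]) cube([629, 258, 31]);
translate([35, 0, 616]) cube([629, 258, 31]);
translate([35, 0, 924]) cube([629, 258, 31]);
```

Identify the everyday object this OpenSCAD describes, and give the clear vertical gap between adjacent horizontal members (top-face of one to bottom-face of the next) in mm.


A bookshelf. The clear shelf gap is 277 mm.

Two tall side panels with 4 horizontal boards between them — a bookshelf. The first two shelf undersides are at z = 0 and z = 308; with shelf thickness 31, the clear gap is 308 − 0 − 31 = 277 mm.


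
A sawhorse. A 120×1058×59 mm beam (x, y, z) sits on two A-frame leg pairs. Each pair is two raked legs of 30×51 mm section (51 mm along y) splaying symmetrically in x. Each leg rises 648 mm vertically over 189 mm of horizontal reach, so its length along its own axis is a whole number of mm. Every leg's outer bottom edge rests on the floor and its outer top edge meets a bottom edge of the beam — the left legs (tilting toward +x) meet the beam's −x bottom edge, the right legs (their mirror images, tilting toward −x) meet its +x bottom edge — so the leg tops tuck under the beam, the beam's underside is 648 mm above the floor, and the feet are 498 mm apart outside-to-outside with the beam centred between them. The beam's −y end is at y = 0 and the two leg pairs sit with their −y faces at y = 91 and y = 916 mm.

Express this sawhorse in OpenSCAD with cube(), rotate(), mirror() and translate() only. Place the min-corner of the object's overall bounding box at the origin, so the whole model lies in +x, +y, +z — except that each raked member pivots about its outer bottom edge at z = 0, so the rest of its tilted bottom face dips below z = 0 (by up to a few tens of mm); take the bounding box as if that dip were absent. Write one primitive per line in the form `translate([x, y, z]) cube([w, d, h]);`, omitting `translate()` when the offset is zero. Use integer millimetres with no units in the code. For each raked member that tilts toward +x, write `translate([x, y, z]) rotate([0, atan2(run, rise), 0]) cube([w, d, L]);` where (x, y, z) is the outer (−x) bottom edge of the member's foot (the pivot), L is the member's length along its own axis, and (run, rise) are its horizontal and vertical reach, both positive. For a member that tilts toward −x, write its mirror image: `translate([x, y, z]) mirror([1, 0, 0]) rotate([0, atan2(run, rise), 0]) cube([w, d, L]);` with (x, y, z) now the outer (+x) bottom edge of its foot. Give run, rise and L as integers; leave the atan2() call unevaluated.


// leg length = √(189² + 648²) = 675
// right-leg outer foot x = 2·189 + 120 = 498
// beam min-corner = (189, 0, 648)
translate([189, 0, 648]) cube([120, 1058, 59]);
translate([0, 91, 0]) rotate([0, atan2(189, 648), 0]) cube([30, 51, 675]);
translate([498, 91, 0]) mirror([1, 0, 0]) rotate([0, atan2(189, 648), 0]) cube([30, 51, 675]);
translate([0, 916, 0]) rotate([0, atan2(189, 648), 0]) cube([30, 51, 675]);
translate([498, 916, 0]) mirror([1, 0, 0]) rotate([0, atan2(189, 648), 0]) cube([30, 51, 675]);


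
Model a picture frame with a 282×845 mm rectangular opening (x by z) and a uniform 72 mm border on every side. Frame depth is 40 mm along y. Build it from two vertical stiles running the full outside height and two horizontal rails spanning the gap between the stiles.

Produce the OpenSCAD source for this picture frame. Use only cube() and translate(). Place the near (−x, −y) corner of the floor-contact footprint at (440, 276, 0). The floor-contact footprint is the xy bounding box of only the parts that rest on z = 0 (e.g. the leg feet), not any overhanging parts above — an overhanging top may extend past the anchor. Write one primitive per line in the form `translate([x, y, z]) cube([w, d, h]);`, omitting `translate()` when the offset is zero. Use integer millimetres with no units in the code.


translate([440, 276, 0]) cube([72, 40, 989]);
translate([794, 276, 0]) cube([72, 40, 989]);
translate([512, 276, 0]) cube([282, 40, 72]);
translate([512, 276, 917]) cube([282, 40, 72]);


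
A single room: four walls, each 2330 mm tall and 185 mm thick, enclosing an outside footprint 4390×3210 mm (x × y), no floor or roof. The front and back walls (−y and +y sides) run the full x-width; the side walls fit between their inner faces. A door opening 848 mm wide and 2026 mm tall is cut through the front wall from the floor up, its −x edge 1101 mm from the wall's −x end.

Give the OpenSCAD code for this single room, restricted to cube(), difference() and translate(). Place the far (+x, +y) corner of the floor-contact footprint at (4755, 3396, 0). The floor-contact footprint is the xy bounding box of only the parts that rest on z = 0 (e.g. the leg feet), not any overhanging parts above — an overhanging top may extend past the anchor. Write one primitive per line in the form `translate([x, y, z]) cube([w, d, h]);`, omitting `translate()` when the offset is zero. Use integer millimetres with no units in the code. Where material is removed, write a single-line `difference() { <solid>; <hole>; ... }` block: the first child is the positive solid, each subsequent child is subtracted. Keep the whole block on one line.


difference() { translate([365, 186, 0]) cube([4390, 185, 2330]); translate([1466, 186, 0]) cube([848, 185, 2026]); }
translate([365, 3211, 0]) cube([4390, 185, 2330]);
translate([365, 371, 0]) cube([185, 2840, 2330]);
translate([4570, 371, 0]) cube([185, 2840, 2330]);


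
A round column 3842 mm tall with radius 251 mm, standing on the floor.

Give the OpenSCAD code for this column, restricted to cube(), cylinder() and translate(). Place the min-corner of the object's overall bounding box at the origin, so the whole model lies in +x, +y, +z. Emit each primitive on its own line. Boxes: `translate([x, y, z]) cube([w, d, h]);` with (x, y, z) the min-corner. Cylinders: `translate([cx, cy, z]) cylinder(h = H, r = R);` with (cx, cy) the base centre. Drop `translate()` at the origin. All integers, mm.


translate([251, 251, 0]) cylinder(h = 3842, r = 251);


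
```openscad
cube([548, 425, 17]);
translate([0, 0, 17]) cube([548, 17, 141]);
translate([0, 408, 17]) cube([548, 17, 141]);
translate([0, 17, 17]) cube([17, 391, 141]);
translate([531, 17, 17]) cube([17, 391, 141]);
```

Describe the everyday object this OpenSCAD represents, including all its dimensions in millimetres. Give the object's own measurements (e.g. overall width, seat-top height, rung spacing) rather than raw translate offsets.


An open-topped rectangular box: outside dimensions 548×425×158 mm, with a uniform wall and base thickness of 17 mm. The base is a full 548×425 slab on the floor; four walls sit on top of the base. The front and back walls (the −y and +y sides) span the full width; the two side walls fit between them.


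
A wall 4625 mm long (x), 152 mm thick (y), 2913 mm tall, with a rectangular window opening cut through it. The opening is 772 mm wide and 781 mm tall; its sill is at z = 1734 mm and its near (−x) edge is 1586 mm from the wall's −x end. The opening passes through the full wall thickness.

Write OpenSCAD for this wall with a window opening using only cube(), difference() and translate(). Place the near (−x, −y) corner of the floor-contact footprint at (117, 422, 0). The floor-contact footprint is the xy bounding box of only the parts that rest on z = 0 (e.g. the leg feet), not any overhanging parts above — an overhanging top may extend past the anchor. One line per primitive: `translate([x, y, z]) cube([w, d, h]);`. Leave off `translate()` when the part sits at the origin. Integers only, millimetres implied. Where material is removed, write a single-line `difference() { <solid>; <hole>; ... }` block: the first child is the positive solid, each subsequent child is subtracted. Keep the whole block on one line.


difference() { translate([117, 422, 0]) cube([4625, 152, 2913]); translate([1703, 422, 1734]) cube([772, 152, 781]); }


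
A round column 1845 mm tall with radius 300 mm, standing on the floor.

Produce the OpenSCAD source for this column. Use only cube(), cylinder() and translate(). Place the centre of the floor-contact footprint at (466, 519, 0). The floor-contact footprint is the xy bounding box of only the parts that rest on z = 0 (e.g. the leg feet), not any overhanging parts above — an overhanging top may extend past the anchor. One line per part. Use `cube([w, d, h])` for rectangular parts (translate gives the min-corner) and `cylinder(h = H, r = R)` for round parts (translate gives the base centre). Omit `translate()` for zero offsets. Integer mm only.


translate([466, 519, 0]) cylinder(h = 1845, r = 300);


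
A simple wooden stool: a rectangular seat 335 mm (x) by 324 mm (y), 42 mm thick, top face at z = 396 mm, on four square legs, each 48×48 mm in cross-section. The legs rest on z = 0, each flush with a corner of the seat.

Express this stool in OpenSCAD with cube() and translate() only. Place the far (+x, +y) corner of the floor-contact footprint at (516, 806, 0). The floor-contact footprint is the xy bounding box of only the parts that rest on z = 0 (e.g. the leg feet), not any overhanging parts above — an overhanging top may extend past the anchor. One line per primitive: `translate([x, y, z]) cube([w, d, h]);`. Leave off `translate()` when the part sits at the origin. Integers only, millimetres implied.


translate([181, 482, 354]) cube([335, 324, 42]);
translate([181, 482, 0]) cube([48, 48, 354]);
translate([468, 482, 0]) cube([48, 48, 354]);
translate([181, 758, 0]) cube([48, 48, 354]);
translate([468, 758, 0]) cube([48, 48, 354]);


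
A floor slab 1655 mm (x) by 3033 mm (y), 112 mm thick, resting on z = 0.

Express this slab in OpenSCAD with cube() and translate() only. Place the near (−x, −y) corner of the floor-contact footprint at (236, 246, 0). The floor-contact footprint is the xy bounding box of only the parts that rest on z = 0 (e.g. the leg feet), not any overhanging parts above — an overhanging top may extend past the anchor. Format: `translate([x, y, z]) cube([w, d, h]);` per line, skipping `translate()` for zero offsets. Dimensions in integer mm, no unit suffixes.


translate([236, 246, 0]) cube([1655, 3033, 112]);


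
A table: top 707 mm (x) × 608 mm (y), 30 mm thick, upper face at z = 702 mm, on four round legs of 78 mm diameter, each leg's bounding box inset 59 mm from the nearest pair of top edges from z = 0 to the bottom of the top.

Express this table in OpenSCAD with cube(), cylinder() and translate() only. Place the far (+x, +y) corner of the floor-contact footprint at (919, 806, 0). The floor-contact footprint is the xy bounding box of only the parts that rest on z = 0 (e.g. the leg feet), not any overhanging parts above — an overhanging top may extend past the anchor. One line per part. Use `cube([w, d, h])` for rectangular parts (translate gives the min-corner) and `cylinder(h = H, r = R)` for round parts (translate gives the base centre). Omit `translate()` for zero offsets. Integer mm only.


translate([271, 257, 672]) cube([707, 608, 30]);
translate([369, 355, 0]) cylinder(h = 672, r = 39);
translate([880, 355, 0]) cylinder(h = 672, r = 39);
translate([369, 767, 0]) cylinder(h = 672, r = 39);
translate([880, 767, 0]) cylinder(h = 672, r = 39);


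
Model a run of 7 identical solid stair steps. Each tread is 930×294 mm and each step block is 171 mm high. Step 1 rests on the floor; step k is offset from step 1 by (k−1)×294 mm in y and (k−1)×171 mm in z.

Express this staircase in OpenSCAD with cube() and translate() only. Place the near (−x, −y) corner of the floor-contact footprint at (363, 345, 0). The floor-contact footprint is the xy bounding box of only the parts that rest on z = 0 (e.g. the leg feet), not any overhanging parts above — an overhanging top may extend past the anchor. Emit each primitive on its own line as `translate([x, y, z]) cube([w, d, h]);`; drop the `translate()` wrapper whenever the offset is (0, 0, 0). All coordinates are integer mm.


translate([363, 345, 0]) cube([930, 294, 171]);
translate([363, 639, 171]) cube([930, 294, 171]);
translate([363, 933, 342]) cube([930, 294, 171]);
translate([363, 1227, 513]) cube([930, 294, 171]);
translate([363, 1521, 684]) cube([930, 294, 171]);
translate([363, 1815, 855]) cube([930, 294, 171]);
translate([363, 2109, 1026]) cube([930, 294, 171]);


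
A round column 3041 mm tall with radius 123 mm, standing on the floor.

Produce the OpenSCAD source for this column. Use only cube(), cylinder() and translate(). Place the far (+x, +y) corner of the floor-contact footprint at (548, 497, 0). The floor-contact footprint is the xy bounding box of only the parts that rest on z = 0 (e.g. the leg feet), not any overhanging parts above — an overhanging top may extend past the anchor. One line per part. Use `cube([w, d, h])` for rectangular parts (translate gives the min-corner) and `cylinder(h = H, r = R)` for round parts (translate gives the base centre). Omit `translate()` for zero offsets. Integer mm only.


translate([425, 374, 0]) cylinder(h = 3041, r = 123);


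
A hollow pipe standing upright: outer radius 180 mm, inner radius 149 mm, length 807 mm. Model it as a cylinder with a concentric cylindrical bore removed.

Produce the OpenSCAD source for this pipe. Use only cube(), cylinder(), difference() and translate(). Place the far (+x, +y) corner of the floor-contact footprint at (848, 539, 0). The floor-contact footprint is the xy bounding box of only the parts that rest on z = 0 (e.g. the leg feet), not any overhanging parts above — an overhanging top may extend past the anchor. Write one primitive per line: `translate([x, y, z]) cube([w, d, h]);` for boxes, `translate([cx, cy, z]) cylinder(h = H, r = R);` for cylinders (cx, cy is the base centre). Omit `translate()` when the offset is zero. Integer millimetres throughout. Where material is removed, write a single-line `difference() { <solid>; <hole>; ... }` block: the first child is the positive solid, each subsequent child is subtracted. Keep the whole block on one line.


difference() { translate([668, 359, 0]) cylinder(h = 807, r = 180); translate([668, 359, 0]) cylinder(h = 807, r = 149); }


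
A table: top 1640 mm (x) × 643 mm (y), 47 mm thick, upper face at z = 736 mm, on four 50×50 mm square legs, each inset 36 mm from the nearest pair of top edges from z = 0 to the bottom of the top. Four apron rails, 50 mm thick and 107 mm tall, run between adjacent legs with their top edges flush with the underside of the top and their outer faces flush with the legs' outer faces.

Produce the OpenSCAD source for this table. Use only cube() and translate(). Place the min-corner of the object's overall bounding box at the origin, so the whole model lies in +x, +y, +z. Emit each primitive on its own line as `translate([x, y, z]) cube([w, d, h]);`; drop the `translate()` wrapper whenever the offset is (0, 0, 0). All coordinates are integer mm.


// leg_h = 736 - 47 = 689
// apron z = 689 - 107 = 582
translate([0, 0, 689]) cube([1640, 643, 47]);
translate([36, 36, 0]) cube([50, 50, 689]);
translate([1554, 36, 0]) cube([50, 50, 689]);
translate([36, 557, 0]) cube([50, 50, 689]);
translate([1554, 557, 0]) cube([50, 50, 689]);
translate([86, 36, 582]) cube([1468, 50, 107]);
translate([86, 557, 582]) cube([1468, 50, 107]);
translate([36, 86, 582]) cube([50, 471, 107]);
translate([1554, 86, 582]) cube([50, 471, 107]);


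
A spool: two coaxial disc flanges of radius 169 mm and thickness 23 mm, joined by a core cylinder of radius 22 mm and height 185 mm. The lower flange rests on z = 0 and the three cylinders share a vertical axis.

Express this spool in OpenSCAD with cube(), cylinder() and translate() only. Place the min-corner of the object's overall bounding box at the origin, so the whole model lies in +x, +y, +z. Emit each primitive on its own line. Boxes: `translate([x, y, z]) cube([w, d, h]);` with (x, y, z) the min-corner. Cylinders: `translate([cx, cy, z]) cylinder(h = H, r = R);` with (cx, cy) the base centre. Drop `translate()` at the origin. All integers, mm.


translate([169, 169, 0]) cylinder(h = 23, r = 169);
translate([169, 169, 23]) cylinder(h = 185, r = 22);
translate([169, 169, 208]) cylinder(h = 23, r = 169);


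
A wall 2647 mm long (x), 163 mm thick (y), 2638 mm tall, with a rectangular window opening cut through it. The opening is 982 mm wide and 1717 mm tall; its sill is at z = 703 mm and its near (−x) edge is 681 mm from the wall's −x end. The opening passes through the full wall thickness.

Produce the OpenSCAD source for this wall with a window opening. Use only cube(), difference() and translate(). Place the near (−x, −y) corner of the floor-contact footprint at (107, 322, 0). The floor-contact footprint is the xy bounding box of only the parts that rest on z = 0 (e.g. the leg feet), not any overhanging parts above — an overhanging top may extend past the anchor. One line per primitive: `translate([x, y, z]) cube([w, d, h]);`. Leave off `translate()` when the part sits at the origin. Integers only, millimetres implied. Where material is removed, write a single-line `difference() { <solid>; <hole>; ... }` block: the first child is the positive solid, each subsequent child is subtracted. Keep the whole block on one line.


difference() { translate([107, 322, 0]) cube([2647, 163, 2638]); translate([788, 322, 703]) cube([982, 163, 1717]); }


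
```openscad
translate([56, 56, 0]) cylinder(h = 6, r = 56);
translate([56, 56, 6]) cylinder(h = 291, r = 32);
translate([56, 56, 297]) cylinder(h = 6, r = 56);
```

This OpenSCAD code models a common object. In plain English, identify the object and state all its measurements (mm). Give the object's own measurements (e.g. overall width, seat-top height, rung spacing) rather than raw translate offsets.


A spool: two coaxial disc flanges of radius 56 mm and thickness 6 mm, joined by a core cylinder of radius 32 mm and height 291 mm. The lower flange rests on z = 0 and the three cylinders share a vertical axis.


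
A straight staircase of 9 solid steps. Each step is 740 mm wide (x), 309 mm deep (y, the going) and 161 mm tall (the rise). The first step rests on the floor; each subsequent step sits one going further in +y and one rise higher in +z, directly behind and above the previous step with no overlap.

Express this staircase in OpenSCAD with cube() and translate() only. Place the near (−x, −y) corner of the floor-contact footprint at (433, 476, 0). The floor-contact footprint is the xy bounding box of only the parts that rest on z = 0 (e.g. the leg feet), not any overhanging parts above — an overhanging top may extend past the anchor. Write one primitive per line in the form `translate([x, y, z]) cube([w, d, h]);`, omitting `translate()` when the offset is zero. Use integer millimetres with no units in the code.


translate([433, 476, 0]) cube([740, 309, 161]);
translate([433, 785, 161]) cube([740, 309, 161]);
translate([433, 1094, 322]) cube([740, 309, 161]);
translate([433, 1403, 483]) cube([740, 309, 161]);
translate([433, 1712, 644]) cube([740, 309, 161]);
translate([433, 2021, 805]) cube([740, 309, 161]);
translate([433, 2330, 966]) cube([740, 309, 161]);
translate([433, 2639, 1127]) cube([740, 309, 161]);
translate([433, 2948, 1288]) cube([740, 309, 161]);


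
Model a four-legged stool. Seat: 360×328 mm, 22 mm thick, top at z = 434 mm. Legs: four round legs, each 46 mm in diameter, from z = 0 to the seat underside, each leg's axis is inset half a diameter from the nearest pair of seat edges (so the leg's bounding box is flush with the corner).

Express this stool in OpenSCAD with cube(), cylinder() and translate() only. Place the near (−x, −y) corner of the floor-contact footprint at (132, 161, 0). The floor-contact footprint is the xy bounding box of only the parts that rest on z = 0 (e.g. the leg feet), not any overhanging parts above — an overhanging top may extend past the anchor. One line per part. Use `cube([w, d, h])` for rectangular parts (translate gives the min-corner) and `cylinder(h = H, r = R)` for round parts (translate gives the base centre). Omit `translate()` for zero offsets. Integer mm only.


translate([132, 161, 412]) cube([360, 328, 22]);
translate([155, 184, 0]) cylinder(h = 412, r = 23);
translate([469, 184, 0]) cylinder(h = 412, r = 23);
translate([155, 466, 0]) cylinder(h = 412, r = 23);
translate([469, 466, 0]) cylinder(h = 412, r = 23);


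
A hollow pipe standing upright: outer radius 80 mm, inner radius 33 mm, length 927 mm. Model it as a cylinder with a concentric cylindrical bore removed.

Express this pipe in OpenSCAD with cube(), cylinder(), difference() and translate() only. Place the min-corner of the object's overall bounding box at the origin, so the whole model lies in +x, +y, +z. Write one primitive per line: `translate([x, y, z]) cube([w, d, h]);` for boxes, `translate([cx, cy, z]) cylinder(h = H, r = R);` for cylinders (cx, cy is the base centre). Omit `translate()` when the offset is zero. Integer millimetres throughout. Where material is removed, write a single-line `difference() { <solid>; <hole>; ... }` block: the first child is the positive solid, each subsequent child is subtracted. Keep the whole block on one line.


difference() { translate([80, 80, 0]) cylinder(h = 927, r = 80); translate([80, 80, 0]) cylinder(h = 927, r = 33); }


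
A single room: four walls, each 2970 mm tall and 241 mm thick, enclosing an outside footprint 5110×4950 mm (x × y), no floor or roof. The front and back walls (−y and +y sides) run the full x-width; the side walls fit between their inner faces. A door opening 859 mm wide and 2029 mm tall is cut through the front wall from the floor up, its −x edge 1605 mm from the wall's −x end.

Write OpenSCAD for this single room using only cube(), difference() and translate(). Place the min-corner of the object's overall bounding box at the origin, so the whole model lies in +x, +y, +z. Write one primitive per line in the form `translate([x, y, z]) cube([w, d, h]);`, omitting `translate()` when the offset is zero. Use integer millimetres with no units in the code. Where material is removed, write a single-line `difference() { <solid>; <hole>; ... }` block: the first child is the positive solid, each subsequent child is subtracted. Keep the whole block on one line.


difference() { cube([5110, 241, 2970]); translate([1605, 0, 0]) cube([859, 241, 2029]); }
translate([0, 4709, 0]) cube([5110, 241, 2970]);
translate([0, 241, 0]) cube([241, 4468, 2970]);
translate([4869, 241, 0]) cube([241, 4468, 2970]);


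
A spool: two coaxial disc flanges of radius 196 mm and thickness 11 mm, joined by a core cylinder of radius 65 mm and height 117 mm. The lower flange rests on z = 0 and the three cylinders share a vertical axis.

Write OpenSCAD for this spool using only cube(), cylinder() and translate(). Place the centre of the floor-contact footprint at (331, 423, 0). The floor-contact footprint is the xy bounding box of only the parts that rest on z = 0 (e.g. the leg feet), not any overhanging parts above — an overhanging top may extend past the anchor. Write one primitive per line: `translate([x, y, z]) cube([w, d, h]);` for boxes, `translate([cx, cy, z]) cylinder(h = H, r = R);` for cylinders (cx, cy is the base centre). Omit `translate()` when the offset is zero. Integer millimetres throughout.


translate([331, 423, 0]) cylinder(h = 11, r = 196);
translate([331, 423, 11]) cylinder(h = 117, r = 65);
translate([331, 423, 128]) cylinder(h = 11, r = 196);


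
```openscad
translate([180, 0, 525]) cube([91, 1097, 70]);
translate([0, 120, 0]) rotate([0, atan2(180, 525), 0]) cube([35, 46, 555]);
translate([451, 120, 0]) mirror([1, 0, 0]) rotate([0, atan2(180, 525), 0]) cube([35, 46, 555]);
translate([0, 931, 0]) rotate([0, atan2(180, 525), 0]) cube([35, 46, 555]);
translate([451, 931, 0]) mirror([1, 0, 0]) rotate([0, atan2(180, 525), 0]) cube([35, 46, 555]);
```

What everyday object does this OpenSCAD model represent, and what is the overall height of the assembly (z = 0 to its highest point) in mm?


A sawhorse. The overall height is 595 mm.

A beam across two mirrored pairs of raked legs — a sawhorse. The beam's underside is at z = 525 (matching the legs' vertical rise in atan2(180, 525)) and the beam is 70 mm tall, so its top is at 525 + 70 = 595 mm. The raked legs top out at the beam's underside, so that is the highest point.


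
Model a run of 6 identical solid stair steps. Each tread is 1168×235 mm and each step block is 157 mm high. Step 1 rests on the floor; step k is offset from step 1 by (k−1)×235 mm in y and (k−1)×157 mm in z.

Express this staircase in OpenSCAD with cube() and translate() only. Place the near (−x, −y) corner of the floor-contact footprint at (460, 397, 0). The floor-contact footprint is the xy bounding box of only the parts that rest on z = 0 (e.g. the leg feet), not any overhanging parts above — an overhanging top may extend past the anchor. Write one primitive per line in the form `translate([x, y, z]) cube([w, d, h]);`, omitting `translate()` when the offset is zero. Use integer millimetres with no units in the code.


translate([460, 397, 0]) cube([1168, 235, 157]);
translate([460, 632, 157]) cube([1168, 235, 157]);
translate([460, 867, 314]) cube([1168, 235, 157]);
translate([460, 1102, 471]) cube([1168, 235, 157]);
translate([460, 1337, 628]) cube([1168, 235, 157]);
translate([460, 1572, 785]) cube([1168, 235, 157]);


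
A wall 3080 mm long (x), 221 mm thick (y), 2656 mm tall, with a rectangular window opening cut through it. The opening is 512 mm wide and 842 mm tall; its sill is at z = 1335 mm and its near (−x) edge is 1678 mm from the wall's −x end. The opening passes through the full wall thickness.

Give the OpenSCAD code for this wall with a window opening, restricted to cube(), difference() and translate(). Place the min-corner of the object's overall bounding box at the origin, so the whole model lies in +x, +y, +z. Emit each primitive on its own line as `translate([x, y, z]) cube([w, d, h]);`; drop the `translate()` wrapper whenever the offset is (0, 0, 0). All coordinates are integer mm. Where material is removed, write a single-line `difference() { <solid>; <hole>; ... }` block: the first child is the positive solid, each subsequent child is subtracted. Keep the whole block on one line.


difference() { cube([3080, 221, 2656]); translate([1678, 0, 1335]) cube([512, 221, 842]); }


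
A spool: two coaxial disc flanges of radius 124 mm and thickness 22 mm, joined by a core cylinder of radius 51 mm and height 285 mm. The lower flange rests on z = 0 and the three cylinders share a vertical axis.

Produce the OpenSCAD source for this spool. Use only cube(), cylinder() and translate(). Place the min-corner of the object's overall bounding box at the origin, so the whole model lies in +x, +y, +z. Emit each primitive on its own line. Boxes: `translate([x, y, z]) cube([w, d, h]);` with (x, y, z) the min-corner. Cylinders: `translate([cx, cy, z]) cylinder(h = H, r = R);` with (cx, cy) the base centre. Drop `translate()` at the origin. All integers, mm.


translate([124, 124, 0]) cylinder(h = 22, r = 124);
translate([124, 124, 22]) cylinder(h = 285, r = 51);
translate([124, 124, 307]) cylinder(h = 22, r = 124);
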